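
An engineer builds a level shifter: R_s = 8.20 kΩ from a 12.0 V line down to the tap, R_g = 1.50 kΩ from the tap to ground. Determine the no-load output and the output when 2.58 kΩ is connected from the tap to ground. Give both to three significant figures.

Open-circuit: V = 12.0 × 1.50/(8.20 + 1.50) = 1.86 V.
With the load, R_g becomes R_g‖R_L = 0.9485 kΩ, so V = 12.0 × 0.9485/9.149 = 1.24 V.

Unloaded: 1.86 V; loaded: 1.24 V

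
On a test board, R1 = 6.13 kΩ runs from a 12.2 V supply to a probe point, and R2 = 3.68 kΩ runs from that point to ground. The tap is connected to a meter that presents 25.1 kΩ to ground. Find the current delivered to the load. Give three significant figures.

I_L ≈ 0.167 mA

R2‖R_L = 3.209 kΩ; V_out = 12.2 × 3.209/9.339 = 4.192 V.
I_L = V_out / R_L = 4.192 / 25.1 kΩ = 0.167 mA.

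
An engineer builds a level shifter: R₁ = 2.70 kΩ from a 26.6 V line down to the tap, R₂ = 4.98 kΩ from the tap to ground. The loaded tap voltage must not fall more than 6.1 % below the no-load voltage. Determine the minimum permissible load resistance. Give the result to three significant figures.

R_L(min) ≈ 27.0 kΩ

Output resistance R_th = R₁‖R₂ = (2.70 × 4.98)/7.680 = 1.751 kΩ.
The fractional drop is R_th/(R_th + R_L); requiring this ≤ 0.0610 gives R_L ≥ R_th(1/0.0610 − 1) = 1.751 × 15.39 = 27.0 kΩ.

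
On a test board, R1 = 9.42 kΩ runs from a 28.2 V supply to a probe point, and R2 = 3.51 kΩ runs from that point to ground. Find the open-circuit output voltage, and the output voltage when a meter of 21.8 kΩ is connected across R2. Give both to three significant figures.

Open-circuit: V = 28.2 × 3.51/(9.42 + 3.51) = 7.66 V.
With the load, R2 becomes R2‖R_L = 3.023 kΩ, so V = 28.2 × 3.023/12.44 = 6.85 V.

Unloaded: 7.66 V; loaded: 6.85 V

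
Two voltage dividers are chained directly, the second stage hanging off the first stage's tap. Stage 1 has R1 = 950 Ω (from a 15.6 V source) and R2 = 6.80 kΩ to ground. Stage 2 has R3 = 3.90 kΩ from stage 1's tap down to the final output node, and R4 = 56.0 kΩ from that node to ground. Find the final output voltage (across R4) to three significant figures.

V_out ≈ 12.6 V

Stage 2 presents R3+R4 = 59900 Ω as a load on stage 1's tap.
Stage 1's lower leg becomes R2‖(R3+R4) = 6107 Ω, so V_mid = 15.6 × 6107/7057 = 13.50 V.
Stage 2 is itself unloaded: V_out = V_mid × R4/(R3+R4) = 13.50 × 56000/59900 = 12.6 V.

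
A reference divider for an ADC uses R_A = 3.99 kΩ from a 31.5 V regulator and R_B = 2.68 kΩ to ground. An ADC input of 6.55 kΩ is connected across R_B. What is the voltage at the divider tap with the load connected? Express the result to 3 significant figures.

V_out ≈ 10.2 V

The load sits in parallel with R_B: R_B‖R_L = (2.68 × 6.55) / (2.68 + 6.55) = 1.902 kΩ.
V_out = 31.5 × 1.902 / (3.99 + 1.902) = 31.5 × 1.902/5.892 = 10.2 V.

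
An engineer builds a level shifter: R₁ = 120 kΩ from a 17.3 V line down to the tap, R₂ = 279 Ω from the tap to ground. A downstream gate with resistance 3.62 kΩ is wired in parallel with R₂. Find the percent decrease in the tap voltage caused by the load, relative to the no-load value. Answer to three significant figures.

The divider's output (Thévenin) resistance is R₁‖R₂ = 278.4 Ω.
Fractional drop under load = R_th/(R_th + R_L) = 278.4 / (278.4 + 3620) = 0.07140.
So the output falls by 7.14 %.

7.14 %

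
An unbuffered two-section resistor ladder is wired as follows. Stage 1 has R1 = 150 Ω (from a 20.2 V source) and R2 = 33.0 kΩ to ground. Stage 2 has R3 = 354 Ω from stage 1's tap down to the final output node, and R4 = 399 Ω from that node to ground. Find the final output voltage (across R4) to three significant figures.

V_out ≈ 8.89 V

Stage 2 presents R3+R4 = 753.0 Ω as a load on stage 1's tap.
Stage 1's lower leg becomes R2‖(R3+R4) = 736.2 Ω, so V_mid = 20.2 × 736.2/886.2 = 16.78 V.
Stage 2 is itself unloaded: V_out = V_mid × R4/(R3+R4) = 16.78 × 399/753.0 = 8.89 V.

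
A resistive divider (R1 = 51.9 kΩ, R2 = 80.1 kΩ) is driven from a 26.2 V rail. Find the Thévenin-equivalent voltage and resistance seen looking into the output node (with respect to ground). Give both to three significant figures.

V_th is the open-circuit tap voltage: 26.2 × 80.1/(51.9 + 80.1) = 15.9 V.
With the supply zeroed, R1 and R2 appear in parallel from the tap: R_th = R1‖R2 = (51.9 × 80.1)/132.0 = 31.5 kΩ.

V_th = 15.9 V, R_th = 31.5 kΩ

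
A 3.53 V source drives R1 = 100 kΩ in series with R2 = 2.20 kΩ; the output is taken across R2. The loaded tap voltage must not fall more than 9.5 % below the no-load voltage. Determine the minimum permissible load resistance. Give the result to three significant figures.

Output resistance R_th = R1‖R2 = (100 × 2.20)/102.2 = 2.153 kΩ.
The fractional drop is R_th/(R_th + R_L); requiring this ≤ 0.0950 gives R_L ≥ R_th(1/0.0950 − 1) = 2.153 × 9.526 = 20.5 kΩ.

R_L(min) ≈ 20.5 kΩ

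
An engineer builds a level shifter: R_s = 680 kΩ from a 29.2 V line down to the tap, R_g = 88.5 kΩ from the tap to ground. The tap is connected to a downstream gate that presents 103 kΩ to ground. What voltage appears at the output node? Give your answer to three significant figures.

The load sits in parallel with R_g: R_g‖R_L = (88.5 × 103) / (88.5 + 103) = 47.60 kΩ.
V_out = 29.2 × 47.60 / (680 + 47.60) = 29.2 × 47.60/727.6 = 1.91 V.

V_out ≈ 1.91 V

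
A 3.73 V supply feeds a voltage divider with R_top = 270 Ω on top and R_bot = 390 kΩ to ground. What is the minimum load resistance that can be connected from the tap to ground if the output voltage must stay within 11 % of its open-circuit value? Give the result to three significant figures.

Output resistance R_th = R_top‖R_bot = (270 × 390000)/390300 = 269.8 Ω.
The fractional drop is R_th/(R_th + R_L); requiring this ≤ 0.110 gives R_L ≥ R_th(1/0.110 − 1) = 269.8 × 8.091 = 2.18 kΩ.

R_L(min) ≈ 2.18 kΩ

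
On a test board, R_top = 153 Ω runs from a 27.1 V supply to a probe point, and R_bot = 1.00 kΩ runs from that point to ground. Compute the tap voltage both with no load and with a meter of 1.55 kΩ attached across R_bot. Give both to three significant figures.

Unloaded: 23.5 V; loaded: 21.7 V

Open-circuit: V = 27.1 × 1000/(153 + 1000) = 23.5 V.
With the load, R_bot becomes R_bot‖R_L = 607.8 Ω, so V = 27.1 × 607.8/760.8 = 21.7 V.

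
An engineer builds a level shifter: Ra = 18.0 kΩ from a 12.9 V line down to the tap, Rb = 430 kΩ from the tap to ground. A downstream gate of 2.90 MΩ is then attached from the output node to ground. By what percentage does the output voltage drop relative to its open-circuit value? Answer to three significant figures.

The divider's output (Thévenin) resistance is Ra‖Rb = 17.28 kΩ.
Fractional drop under load = R_th/(R_th + R_L) = 17.28 / (17.28 + 2900) = 0.005922.
So the output falls by 0.592 %.

0.592 %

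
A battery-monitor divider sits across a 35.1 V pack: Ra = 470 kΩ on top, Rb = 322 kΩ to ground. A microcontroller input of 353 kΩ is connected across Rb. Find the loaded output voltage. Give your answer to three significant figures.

The load sits in parallel with Rb: Rb‖R_L = (322 × 353) / (322 + 353) = 168.4 kΩ.
V_out = 35.1 × 168.4 / (470 + 168.4) = 35.1 × 168.4/638.4 = 9.26 V.

V_out ≈ 9.26 V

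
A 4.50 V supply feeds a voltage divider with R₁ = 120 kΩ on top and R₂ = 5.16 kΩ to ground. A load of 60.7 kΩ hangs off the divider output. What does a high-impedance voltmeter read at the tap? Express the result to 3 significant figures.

The load sits in parallel with R₂: R₂‖R_L = (5.16 × 60.7) / (5.16 + 60.7) = 4.756 kΩ.
V_out = 4.50 × 4.756 / (120 + 4.756) = 4.50 × 4.756/124.8 = 0.172 V.

V_out ≈ 0.172 V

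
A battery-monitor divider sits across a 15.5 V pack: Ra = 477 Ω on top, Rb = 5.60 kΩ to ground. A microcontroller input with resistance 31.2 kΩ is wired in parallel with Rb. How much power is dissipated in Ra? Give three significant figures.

P ≈ 4.20 mW

Total resistance from the source is Ra + (Rb‖R_L) = 5225 Ω, so I = 15.5/5225 Ω = 2.967 mA.
P = I²·Ra = (2.967 mA)² × 477 Ω = 4.20 mW.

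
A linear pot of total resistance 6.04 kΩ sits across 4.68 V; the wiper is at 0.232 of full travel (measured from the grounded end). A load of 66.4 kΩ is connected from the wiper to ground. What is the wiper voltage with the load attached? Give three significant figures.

The wiper splits the pot into (1−α)R = 4.639 kΩ above and αR = 1.401 kΩ below.
Lower section ‖ load = 1.372 kΩ.
V_wiper = 4.68 × 1.372/(4.639 + 1.372) = 1.07 V.

V ≈ 1.07 V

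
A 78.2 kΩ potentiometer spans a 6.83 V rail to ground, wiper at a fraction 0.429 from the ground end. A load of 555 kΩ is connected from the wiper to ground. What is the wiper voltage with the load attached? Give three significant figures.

V ≈ 2.83 V

The wiper splits the pot into (1−α)R = 44.65 kΩ above and αR = 33.55 kΩ below.
Lower section ‖ load = 31.64 kΩ.
V_wiper = 6.83 × 31.64/(44.65 + 31.64) = 2.83 V.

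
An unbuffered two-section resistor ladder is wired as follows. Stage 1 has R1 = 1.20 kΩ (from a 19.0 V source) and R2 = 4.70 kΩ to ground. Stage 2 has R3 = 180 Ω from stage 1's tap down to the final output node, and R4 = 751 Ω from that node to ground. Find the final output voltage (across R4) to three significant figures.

Stage 2 presents R3+R4 = 931.0 Ω as a load on stage 1's tap.
Stage 1's lower leg becomes R2‖(R3+R4) = 777.1 Ω, so V_mid = 19.0 × 777.1/1977 = 7.468 V.
Stage 2 is itself unloaded: V_out = V_mid × R4/(R3+R4) = 7.468 × 751/931.0 = 6.02 V.

V_out ≈ 6.02 V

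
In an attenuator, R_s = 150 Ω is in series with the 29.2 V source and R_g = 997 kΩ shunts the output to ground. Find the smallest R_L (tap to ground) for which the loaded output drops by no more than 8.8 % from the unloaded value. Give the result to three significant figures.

R_L(min) ≈ 1.55 kΩ

Output resistance R_th = R_s‖R_g = (150 × 997000)/997200 = 150.0 Ω.
The fractional drop is R_th/(R_th + R_L); requiring this ≤ 0.0880 gives R_L ≥ R_th(1/0.0880 − 1) = 150.0 × 10.36 = 1.55 kΩ.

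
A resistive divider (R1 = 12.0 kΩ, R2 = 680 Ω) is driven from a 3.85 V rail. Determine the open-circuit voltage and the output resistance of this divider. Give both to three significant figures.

V_th is the open-circuit tap voltage: 3.85 × 680/(12000 + 680) = 0.206 V.
With the supply zeroed, R1 and R2 appear in parallel from the tap: R_th = R1‖R2 = (12000 × 680)/12680 = 644 Ω.

V_th = 0.206 V, R_th = 644 Ω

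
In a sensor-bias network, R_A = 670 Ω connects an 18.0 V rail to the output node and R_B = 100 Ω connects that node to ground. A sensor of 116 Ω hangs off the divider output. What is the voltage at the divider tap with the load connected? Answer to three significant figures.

The load sits in parallel with R_B: R_B‖R_L = (100 × 116) / (100 + 116) = 53.70 Ω.
V_out = 18.0 × 53.70 / (670 + 53.70) = 18.0 × 53.70/723.7 = 1.34 V.
(Unloaded it would have been 2.34 V.)

V_out ≈ 1.34 V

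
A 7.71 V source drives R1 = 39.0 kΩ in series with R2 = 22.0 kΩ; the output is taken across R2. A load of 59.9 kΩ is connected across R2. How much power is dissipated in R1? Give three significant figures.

Total resistance from the source is R1 + (R2‖R_L) = 55.09 kΩ, so I = 7.71/55.09 kΩ = 0.1400 mA.
P = I²·R1 = (0.1400 mA)² × 39.0 kΩ = 0.764 mW.

P ≈ 0.764 mW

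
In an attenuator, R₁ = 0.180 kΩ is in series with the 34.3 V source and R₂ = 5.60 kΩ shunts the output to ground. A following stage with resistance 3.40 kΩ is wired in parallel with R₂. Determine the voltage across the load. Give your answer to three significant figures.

The load sits in parallel with R₂: R₂‖R_L = (5600 × 3400) / (5600 + 3400) = 2116 Ω.
V_out = 34.3 × 2116 / (180 + 2116) = 34.3 × 2116/2296 = 31.6 V.

V_out ≈ 31.6 V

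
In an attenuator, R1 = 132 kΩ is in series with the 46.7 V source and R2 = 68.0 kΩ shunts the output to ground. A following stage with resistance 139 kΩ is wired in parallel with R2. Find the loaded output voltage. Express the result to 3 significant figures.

The load sits in parallel with R2: R2‖R_L = (68.0 × 139) / (68.0 + 139) = 45.66 kΩ.
V_out = 46.7 × 45.66 / (132 + 45.66) = 46.7 × 45.66/177.7 = 12.0 V.

V_out ≈ 12.0 V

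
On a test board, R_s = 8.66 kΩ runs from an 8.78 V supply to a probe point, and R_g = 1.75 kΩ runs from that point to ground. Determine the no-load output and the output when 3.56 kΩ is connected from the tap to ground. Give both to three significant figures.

Unloaded: 1.48 V; loaded: 1.05 V

Open-circuit: V = 8.78 × 1.75/(8.66 + 1.75) = 1.48 V.
With the load, R_g becomes R_g‖R_L = 1.173 kΩ, so V = 8.78 × 1.173/9.833 = 1.05 V.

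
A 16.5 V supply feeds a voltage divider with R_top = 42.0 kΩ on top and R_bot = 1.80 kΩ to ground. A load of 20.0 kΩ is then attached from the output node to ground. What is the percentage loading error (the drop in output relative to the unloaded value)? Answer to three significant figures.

The divider's output (Thévenin) resistance is R_top‖R_bot = 1.726 kΩ.
Fractional drop under load = R_th/(R_th + R_L) = 1.726 / (1.726 + 20.0) = 0.07945.
So the output falls by 7.94 %.

7.94 %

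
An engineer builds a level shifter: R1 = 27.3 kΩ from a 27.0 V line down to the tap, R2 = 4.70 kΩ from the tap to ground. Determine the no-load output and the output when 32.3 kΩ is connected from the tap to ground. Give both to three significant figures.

Unloaded: 3.97 V; loaded: 3.53 V

Open-circuit: V = 27.0 × 4.70/(27.3 + 4.70) = 3.97 V.
With the load, R2 becomes R2‖R_L = 4.103 kΩ, so V = 27.0 × 4.103/31.40 = 3.53 V.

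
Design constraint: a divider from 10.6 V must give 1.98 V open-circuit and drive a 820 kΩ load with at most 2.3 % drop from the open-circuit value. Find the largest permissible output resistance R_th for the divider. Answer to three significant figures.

R_th ≤ 19.3 kΩ

Loading drop = R_th/(R_th + R_L) ≤ 0.0230, so R_th ≤ R_L · ε/(1−ε) = 820 kΩ × 0.0230/0.9770 = 19.3 kΩ.
(Any R1, R2 with R2/(R1+R2) = 0.187 and R1‖R2 ≤ 19.3 kΩ will meet the spec.)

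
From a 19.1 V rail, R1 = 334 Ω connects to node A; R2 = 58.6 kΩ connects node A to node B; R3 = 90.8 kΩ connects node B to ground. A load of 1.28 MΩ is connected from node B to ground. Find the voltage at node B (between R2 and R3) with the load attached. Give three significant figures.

V ≈ 11.3 V

At node B, R3 is in parallel with the load: R3‖R_L = 84790 Ω.
Below node A the resistance is R2 + (R3‖R_L) = 143400 Ω, so V_A = 19.1 × 143400/143700 = 19.06 V.
Then V_B = V_A × (R3‖R_L)/(R2 + R3‖R_L) = 19.06 × 84790/143400 = 11.3 V.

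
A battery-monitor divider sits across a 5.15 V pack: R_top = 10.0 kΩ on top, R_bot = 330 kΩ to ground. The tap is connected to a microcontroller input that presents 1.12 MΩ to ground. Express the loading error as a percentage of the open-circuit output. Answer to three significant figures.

The divider's output (Thévenin) resistance is R_top‖R_bot = 9.706 kΩ.
Fractional drop under load = R_th/(R_th + R_L) = 9.706 / (9.706 + 1120) = 0.008592.
So the output falls by 0.859 %.

0.859 %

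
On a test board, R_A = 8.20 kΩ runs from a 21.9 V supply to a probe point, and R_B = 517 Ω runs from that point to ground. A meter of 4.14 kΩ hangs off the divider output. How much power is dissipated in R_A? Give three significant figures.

Total resistance from the source is R_A + (R_B‖R_L) = 8660 Ω, so I = 21.9/8660 Ω = 2.529 mA.
P = I²·R_A = (2.529 mA)² × 8.20 kΩ = 52.4 mW.

P ≈ 52.4 mW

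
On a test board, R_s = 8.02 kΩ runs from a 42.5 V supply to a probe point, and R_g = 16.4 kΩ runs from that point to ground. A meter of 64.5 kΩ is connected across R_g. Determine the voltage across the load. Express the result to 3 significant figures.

V_out ≈ 26.3 V

The load sits in parallel with R_g: R_g‖R_L = (16.4 × 64.5) / (16.4 + 64.5) = 13.08 kΩ.
V_out = 42.5 × 13.08 / (8.02 + 13.08) = 42.5 × 13.08/21.10 = 26.3 V.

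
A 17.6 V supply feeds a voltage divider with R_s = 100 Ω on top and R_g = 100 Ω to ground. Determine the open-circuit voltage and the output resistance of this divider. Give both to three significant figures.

V_th is the open-circuit tap voltage: 17.6 × 100/(100 + 100) = 8.80 V.
With the supply zeroed, R_s and R_g appear in parallel from the tap: R_th = R_s‖R_g = (100 × 100)/200.0 = 50.0 Ω.

V_th = 8.80 V, R_th = 50.0 Ω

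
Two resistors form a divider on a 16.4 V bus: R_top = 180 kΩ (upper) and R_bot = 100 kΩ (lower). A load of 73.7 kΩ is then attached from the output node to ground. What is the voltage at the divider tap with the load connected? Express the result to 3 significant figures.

V_out ≈ 3.13 V

The load sits in parallel with R_bot: R_bot‖R_L = (100 × 73.7) / (100 + 73.7) = 42.43 kΩ.
V_out = 16.4 × 42.43 / (180 + 42.43) = 16.4 × 42.43/222.4 = 3.13 V.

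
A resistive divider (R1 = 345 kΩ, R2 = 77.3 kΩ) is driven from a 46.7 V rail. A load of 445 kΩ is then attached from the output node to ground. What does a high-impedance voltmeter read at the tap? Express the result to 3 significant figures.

V_out ≈ 7.49 V

The load sits in parallel with R2: R2‖R_L = (77.3 × 445) / (77.3 + 445) = 65.86 kΩ.
V_out = 46.7 × 65.86 / (345 + 65.86) = 46.7 × 65.86/410.9 = 7.49 V.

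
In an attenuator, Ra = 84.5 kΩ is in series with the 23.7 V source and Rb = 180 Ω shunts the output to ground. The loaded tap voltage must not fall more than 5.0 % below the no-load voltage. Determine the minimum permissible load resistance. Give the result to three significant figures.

Output resistance R_th = Ra‖Rb = (84500 × 180)/84680 = 179.6 Ω.
The fractional drop is R_th/(R_th + R_L); requiring this ≤ 0.0500 gives R_L ≥ R_th(1/0.0500 − 1) = 179.6 × 19.00 = 3.41 kΩ.

R_L(min) ≈ 3.41 kΩ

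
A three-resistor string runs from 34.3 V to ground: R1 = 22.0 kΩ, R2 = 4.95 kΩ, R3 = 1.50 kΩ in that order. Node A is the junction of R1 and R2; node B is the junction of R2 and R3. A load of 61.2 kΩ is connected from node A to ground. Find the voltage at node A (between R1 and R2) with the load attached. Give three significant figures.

Below node A the series string R2+R3 = 6.450 kΩ sits in parallel with the 61.2 kΩ load: 5.835 kΩ.
V_A = 34.3 × 5.835/(22.0 + 5.835) = 7.19 V.

V ≈ 7.19 V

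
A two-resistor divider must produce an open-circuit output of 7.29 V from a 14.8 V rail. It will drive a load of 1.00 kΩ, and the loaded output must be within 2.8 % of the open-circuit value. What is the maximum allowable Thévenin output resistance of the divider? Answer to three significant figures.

R_th ≤ 28.8 Ω

Loading drop = R_th/(R_th + R_L) ≤ 0.0280, so R_th ≤ R_L · ε/(1−ε) = 1.00 kΩ × 0.0280/0.9720 = 28.8 Ω.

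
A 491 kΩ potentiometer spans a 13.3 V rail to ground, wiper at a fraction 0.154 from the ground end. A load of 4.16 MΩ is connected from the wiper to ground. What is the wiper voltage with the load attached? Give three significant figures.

V ≈ 2.02 V

The wiper splits the pot into (1−α)R = 415.4 kΩ above and αR = 75.61 kΩ below.
Lower section ‖ load = 74.26 kΩ.
V_wiper = 13.3 × 74.26/(415.4 + 74.26) = 2.02 V.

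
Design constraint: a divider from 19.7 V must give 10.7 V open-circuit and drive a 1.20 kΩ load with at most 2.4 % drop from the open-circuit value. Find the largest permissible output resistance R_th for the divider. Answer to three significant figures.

Loading drop = R_th/(R_th + R_L) ≤ 0.0240, so R_th ≤ R_L · ε/(1−ε) = 1.20 kΩ × 0.0240/0.9760 = 29.5 Ω.

R_th ≤ 29.5 Ω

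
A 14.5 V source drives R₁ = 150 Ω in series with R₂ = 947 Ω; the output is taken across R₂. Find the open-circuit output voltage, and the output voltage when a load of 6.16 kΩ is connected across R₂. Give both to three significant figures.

Unloaded: 12.5 V; loaded: 12.3 V

Open-circuit: V = 14.5 × 947/(150 + 947) = 12.5 V.
With the load, R₂ becomes R₂‖R_L = 820.8 Ω, so V = 14.5 × 820.8/970.8 = 12.3 V.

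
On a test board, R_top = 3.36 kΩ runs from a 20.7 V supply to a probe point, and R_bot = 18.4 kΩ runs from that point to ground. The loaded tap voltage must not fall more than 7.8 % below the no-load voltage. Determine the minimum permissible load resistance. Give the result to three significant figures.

R_L(min) ≈ 33.6 kΩ

Output resistance R_th = R_top‖R_bot = (3.36 × 18.4)/21.76 = 2.841 kΩ.
The fractional drop is R_th/(R_th + R_L); requiring this ≤ 0.0780 gives R_L ≥ R_th(1/0.0780 − 1) = 2.841 × 11.82 = 33.6 kΩ.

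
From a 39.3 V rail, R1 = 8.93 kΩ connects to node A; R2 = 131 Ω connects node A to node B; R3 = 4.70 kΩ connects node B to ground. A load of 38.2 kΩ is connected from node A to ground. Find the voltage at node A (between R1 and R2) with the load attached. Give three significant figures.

Below node A the series string R2+R3 = 4831 Ω sits in parallel with the 38200 Ω load: 4289 Ω.
V_A = 39.3 × 4289/(8930 + 4289) = 12.8 V.

V ≈ 12.8 V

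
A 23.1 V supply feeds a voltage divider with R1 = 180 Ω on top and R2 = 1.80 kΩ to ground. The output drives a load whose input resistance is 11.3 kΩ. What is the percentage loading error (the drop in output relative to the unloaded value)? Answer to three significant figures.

The divider's output (Thévenin) resistance is R1‖R2 = 163.6 Ω.
Fractional drop under load = R_th/(R_th + R_L) = 163.6 / (163.6 + 11300) = 0.01427.
So the output falls by 1.43 %.

1.43 %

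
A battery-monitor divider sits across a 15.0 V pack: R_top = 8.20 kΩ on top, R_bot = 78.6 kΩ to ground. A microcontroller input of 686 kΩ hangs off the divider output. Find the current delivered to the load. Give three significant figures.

R_bot‖R_L = 70.52 kΩ; V_out = 15.0 × 70.52/78.72 = 13.44 V.
I_L = V_out / R_L = 13.44 / 686 kΩ = 0.0196 mA.

I_L ≈ 0.0196 mA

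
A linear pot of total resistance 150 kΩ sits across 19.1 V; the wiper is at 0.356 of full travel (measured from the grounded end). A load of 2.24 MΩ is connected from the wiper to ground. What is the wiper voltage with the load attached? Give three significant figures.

V ≈ 6.70 V

The wiper splits the pot into (1−α)R = 96.60 kΩ above and αR = 53.40 kΩ below.
Lower section ‖ load = 52.16 kΩ.
V_wiper = 19.1 × 52.16/(96.60 + 52.16) = 6.70 V.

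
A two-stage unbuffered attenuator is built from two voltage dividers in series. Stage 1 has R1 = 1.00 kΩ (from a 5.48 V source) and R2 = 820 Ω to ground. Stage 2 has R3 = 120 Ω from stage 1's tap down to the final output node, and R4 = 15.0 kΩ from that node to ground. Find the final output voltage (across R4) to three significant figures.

Stage 2 presents R3+R4 = 15120 Ω as a load on stage 1's tap.
Stage 1's lower leg becomes R2‖(R3+R4) = 777.8 Ω, so V_mid = 5.48 × 777.8/1778 = 2.398 V.
Stage 2 is itself unloaded: V_out = V_mid × R4/(R3+R4) = 2.398 × 15000/15120 = 2.38 V.

V_out ≈ 2.38 V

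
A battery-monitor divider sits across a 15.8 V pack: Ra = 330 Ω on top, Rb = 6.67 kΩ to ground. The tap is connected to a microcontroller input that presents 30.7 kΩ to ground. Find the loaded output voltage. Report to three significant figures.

The load sits in parallel with Rb: Rb‖R_L = (6670 × 30700) / (6670 + 30700) = 5480 Ω.
V_out = 15.8 × 5480 / (330 + 5480) = 15.8 × 5480/5810 = 14.9 V.
(Unloaded it would have been 15.1 V.)

V_out ≈ 14.9 V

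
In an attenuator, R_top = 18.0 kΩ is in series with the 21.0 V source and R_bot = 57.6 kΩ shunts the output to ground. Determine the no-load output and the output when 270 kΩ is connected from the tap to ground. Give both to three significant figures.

Open-circuit: V = 21.0 × 57.6/(18.0 + 57.6) = 16.0 V.
With the load, R_bot becomes R_bot‖R_L = 47.47 kΩ, so V = 21.0 × 47.47/65.47 = 15.2 V.

Unloaded: 16.0 V; loaded: 15.2 V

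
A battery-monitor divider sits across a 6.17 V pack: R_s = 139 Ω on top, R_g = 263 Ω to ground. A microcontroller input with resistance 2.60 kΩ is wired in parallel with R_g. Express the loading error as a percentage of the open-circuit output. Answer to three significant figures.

The divider's output (Thévenin) resistance is R_s‖R_g = 90.94 Ω.
Fractional drop under load = R_th/(R_th + R_L) = 90.94 / (90.94 + 2600) = 0.03379.
So the output falls by 3.38 %.

3.38 %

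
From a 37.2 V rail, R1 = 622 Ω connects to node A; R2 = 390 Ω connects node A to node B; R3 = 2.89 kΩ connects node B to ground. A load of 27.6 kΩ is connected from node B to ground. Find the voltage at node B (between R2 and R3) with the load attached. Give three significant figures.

V ≈ 26.8 V

At node B, R3 is in parallel with the load: R3‖R_L = 2616 Ω.
Below node A the resistance is R2 + (R3‖R_L) = 3006 Ω, so V_A = 37.2 × 3006/3628 = 30.82 V.
Then V_B = V_A × (R3‖R_L)/(R2 + R3‖R_L) = 30.82 × 2616/3006 = 26.8 V.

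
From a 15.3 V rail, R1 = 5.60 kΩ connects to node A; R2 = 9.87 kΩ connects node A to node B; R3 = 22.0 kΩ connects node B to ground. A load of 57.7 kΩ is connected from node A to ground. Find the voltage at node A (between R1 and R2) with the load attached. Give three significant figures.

V ≈ 12.0 V

Below node A the series string R2+R3 = 31.87 kΩ sits in parallel with the 57.7 kΩ load: 20.53 kΩ.
V_A = 15.3 × 20.53/(5.60 + 20.53) = 12.0 V.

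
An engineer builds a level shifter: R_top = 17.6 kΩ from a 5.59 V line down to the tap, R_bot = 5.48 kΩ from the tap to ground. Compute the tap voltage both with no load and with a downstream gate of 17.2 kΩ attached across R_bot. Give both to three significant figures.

Open-circuit: V = 5.59 × 5.48/(17.6 + 5.48) = 1.33 V.
With the load, R_bot becomes R_bot‖R_L = 4.156 kΩ, so V = 5.59 × 4.156/21.76 = 1.07 V.

Unloaded: 1.33 V; loaded: 1.07 V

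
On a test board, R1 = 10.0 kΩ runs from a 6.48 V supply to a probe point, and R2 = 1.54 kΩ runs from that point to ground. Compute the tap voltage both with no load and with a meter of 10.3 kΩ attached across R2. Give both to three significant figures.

Unloaded: 0.865 V; loaded: 0.766 V

Open-circuit: V = 6.48 × 1.54/(10.0 + 1.54) = 0.865 V.
With the load, R2 becomes R2‖R_L = 1.340 kΩ, so V = 6.48 × 1.340/11.34 = 0.766 V.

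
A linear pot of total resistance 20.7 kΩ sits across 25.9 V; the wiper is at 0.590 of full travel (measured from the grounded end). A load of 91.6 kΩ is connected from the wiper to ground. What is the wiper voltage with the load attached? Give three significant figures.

The wiper splits the pot into (1−α)R = 8.487 kΩ above and αR = 12.21 kΩ below.
Lower section ‖ load = 10.78 kΩ.
V_wiper = 25.9 × 10.78/(8.487 + 10.78) = 14.5 V.

V ≈ 14.5 V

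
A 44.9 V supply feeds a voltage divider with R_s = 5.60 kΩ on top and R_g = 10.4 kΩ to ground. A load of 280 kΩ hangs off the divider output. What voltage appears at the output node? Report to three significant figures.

V_out ≈ 28.8 V

The load sits in parallel with R_g: R_g‖R_L = (10.4 × 280) / (10.4 + 280) = 10.03 kΩ.
V_out = 44.9 × 10.03 / (5.60 + 10.03) = 44.9 × 10.03/15.63 = 28.8 V.
(Unloaded it would have been 29.2 V.)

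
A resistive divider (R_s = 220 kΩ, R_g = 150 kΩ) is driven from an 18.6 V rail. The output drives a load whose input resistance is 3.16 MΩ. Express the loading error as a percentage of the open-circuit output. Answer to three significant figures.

The divider's output (Thévenin) resistance is R_s‖R_g = 89.19 kΩ.
Fractional drop under load = R_th/(R_th + R_L) = 89.19 / (89.19 + 3160) = 0.02745.
So the output falls by 2.74 %.

2.74 %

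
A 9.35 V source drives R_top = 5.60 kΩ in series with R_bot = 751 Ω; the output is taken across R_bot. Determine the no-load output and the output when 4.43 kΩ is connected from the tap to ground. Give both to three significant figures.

Open-circuit: V = 9.35 × 751/(5600 + 751) = 1.11 V.
With the load, R_bot becomes R_bot‖R_L = 642.1 Ω, so V = 9.35 × 642.1/6242 = 0.962 V.

Unloaded: 1.11 V; loaded: 0.962 V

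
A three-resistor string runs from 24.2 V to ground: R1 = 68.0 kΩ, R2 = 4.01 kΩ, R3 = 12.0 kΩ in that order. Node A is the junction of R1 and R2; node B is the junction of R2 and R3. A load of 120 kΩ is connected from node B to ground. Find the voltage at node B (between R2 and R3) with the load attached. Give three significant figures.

At node B, R3 is in parallel with the load: R3‖R_L = 10.91 kΩ.
Below node A the resistance is R2 + (R3‖R_L) = 14.92 kΩ, so V_A = 24.2 × 14.92/82.92 = 4.354 V.
Then V_B = V_A × (R3‖R_L)/(R2 + R3‖R_L) = 4.354 × 10.91/14.92 = 3.18 V.

V ≈ 3.18 V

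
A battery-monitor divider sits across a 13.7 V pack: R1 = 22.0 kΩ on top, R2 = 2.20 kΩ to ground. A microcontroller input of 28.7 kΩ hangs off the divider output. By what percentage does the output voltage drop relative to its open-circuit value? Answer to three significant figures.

6.51 %

The divider's output (Thévenin) resistance is R1‖R2 = 2.000 kΩ.
Fractional drop under load = R_th/(R_th + R_L) = 2.000 / (2.000 + 28.7) = 0.06515.
So the output falls by 6.51 %.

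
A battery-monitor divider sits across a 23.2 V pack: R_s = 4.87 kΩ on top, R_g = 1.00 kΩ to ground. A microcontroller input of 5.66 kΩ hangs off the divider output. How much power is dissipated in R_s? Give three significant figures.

P ≈ 80.1 mW

Total resistance from the source is R_s + (R_g‖R_L) = 5.720 kΩ, so I = 23.2/5.720 kΩ = 4.056 mA.
P = I²·R_s = (4.056 mA)² × 4.87 kΩ = 80.1 mW.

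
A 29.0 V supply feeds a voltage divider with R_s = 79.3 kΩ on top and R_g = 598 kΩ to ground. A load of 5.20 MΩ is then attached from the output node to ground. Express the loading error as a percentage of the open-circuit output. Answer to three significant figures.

The divider's output (Thévenin) resistance is R_s‖R_g = 70.02 kΩ.
Fractional drop under load = R_th/(R_th + R_L) = 70.02 / (70.02 + 5200) = 0.01329.
So the output falls by 1.33 %.

1.33 %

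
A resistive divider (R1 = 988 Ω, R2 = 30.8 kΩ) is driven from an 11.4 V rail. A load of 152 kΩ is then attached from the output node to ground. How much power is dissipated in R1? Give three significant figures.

P ≈ 0.181 mW

Total resistance from the source is R1 + (R2‖R_L) = 26600 Ω, so I = 11.4/26600 Ω = 0.4286 mA.
P = I²·R1 = (0.4286 mA)² × 988 Ω = 0.181 mW.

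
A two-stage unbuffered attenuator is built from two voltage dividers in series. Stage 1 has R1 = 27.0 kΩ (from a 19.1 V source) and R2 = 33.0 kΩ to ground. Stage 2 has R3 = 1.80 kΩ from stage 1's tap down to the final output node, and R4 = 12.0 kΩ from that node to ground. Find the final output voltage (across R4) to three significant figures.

V_out ≈ 4.40 V

Stage 2 presents R3+R4 = 13.80 kΩ as a load on stage 1's tap.
Stage 1's lower leg becomes R2‖(R3+R4) = 9.731 kΩ, so V_mid = 19.1 × 9.731/36.73 = 5.060 V.
Stage 2 is itself unloaded: V_out = V_mid × R4/(R3+R4) = 5.060 × 12.0/13.80 = 4.40 V.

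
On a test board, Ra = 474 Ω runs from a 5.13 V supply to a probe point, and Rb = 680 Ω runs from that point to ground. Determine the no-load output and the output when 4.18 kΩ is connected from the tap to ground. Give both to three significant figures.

Open-circuit: V = 5.13 × 680/(474 + 680) = 3.02 V.
With the load, Rb becomes Rb‖R_L = 584.9 Ω, so V = 5.13 × 584.9/1059 = 2.83 V.

Unloaded: 3.02 V; loaded: 2.83 V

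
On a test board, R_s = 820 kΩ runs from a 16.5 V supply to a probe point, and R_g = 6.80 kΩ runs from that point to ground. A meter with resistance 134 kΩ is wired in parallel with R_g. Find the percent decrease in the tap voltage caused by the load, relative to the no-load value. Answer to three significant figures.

4.79 %

The divider's output (Thévenin) resistance is R_s‖R_g = 6.744 kΩ.
Fractional drop under load = R_th/(R_th + R_L) = 6.744 / (6.744 + 134) = 0.04792.
So the output falls by 4.79 %.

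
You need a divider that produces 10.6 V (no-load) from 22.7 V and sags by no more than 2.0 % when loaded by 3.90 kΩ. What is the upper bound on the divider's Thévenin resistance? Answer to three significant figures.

Loading drop = R_th/(R_th + R_L) ≤ 0.0200, so R_th ≤ R_L · ε/(1−ε) = 3.90 kΩ × 0.0200/0.9800 = 79.6 Ω.
(Any R1, R2 with R2/(R1+R2) = 0.467 and R1‖R2 ≤ 79.6 Ω will meet the spec.)

R_th ≤ 79.6 Ω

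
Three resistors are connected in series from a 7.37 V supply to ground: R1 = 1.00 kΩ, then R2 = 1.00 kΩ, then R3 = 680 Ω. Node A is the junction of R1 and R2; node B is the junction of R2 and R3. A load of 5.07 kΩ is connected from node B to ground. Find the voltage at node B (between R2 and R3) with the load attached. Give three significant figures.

At node B, R3 is in parallel with the load: R3‖R_L = 599.6 Ω.
Below node A the resistance is R2 + (R3‖R_L) = 1600 Ω, so V_A = 7.37 × 1600/2600 = 4.535 V.
Then V_B = V_A × (R3‖R_L)/(R2 + R3‖R_L) = 4.535 × 599.6/1600 = 1.70 V.

V ≈ 1.70 V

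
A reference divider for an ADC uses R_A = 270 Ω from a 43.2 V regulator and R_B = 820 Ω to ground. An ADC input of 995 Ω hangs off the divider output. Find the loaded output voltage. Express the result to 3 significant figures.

V_out ≈ 27.0 V

The load sits in parallel with R_B: R_B‖R_L = (820 × 995) / (820 + 995) = 449.5 Ω.
V_out = 43.2 × 449.5 / (270 + 449.5) = 43.2 × 449.5/719.5 = 27.0 V.
(Unloaded it would have been 32.5 V.)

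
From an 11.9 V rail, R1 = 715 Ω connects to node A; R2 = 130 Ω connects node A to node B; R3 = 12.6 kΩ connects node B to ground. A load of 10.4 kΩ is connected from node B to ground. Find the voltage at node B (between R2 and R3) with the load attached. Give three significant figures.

V ≈ 10.4 V

At node B, R3 is in parallel with the load: R3‖R_L = 5697 Ω.
Below node A the resistance is R2 + (R3‖R_L) = 5827 Ω, so V_A = 11.9 × 5827/6542 = 10.60 V.
Then V_B = V_A × (R3‖R_L)/(R2 + R3‖R_L) = 10.60 × 5697/5827 = 10.4 V.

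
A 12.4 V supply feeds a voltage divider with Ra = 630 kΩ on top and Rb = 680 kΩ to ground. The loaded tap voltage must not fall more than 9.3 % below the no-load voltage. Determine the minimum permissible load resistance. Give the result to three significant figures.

Output resistance R_th = Ra‖Rb = (630 × 680)/1310 = 327.0 kΩ.
The fractional drop is R_th/(R_th + R_L); requiring this ≤ 0.0930 gives R_L ≥ R_th(1/0.0930 − 1) = 327.0 × 9.753 = 3.19 MΩ.

R_L(min) ≈ 3.19 MΩ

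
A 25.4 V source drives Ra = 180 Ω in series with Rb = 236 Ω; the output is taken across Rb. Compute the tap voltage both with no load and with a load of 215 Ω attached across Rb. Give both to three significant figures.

Open-circuit: V = 25.4 × 236/(180 + 236) = 14.4 V.
With the load, Rb becomes Rb‖R_L = 112.5 Ω, so V = 25.4 × 112.5/292.5 = 9.77 V.

Unloaded: 14.4 V; loaded: 9.77 V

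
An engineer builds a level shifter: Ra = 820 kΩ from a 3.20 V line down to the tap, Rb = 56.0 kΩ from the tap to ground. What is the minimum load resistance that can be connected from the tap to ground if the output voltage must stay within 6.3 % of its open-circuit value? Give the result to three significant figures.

R_L(min) ≈ 780 kΩ

Output resistance R_th = Ra‖Rb = (820 × 56.0)/876.0 = 52.42 kΩ.
The fractional drop is R_th/(R_th + R_L); requiring this ≤ 0.0630 gives R_L ≥ R_th(1/0.0630 − 1) = 52.42 × 14.87 = 780 kΩ.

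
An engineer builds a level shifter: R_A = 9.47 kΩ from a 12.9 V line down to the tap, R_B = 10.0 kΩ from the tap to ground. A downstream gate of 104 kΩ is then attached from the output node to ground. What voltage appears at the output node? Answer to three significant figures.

V_out ≈ 6.33 V

The load sits in parallel with R_B: R_B‖R_L = (10.0 × 104) / (10.0 + 104) = 9.123 kΩ.
V_out = 12.9 × 9.123 / (9.47 + 9.123) = 12.9 × 9.123/18.59 = 6.33 V.
(Unloaded it would have been 6.63 V.)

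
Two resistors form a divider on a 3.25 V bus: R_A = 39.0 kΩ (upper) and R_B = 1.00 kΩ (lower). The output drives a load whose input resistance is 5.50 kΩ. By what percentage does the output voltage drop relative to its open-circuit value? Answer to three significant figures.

Unloaded V = 3.25 × 1.00/40.00 = 0.08125 V.
Loaded: R_B‖R_L = 0.8462 kΩ, giving V = 3.25 × 0.8462/39.85 = 0.06902 V.
Drop = (0.08125 − 0.06902) / 0.08125 = 15.1 %.

15.1 %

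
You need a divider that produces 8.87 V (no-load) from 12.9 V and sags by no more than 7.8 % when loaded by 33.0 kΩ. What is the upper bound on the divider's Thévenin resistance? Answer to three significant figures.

R_th ≤ 2.79 kΩ

Loading drop = R_th/(R_th + R_L) ≤ 0.0780, so R_th ≤ R_L · ε/(1−ε) = 33.0 kΩ × 0.0780/0.9220 = 2.79 kΩ.
(Any R1, R2 with R2/(R1+R2) = 0.688 and R1‖R2 ≤ 2.79 kΩ will meet the spec.)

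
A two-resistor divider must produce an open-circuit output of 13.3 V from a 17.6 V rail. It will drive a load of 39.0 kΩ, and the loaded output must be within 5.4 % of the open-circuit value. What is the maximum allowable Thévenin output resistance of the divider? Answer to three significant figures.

R_th ≤ 2.23 kΩ

Loading drop = R_th/(R_th + R_L) ≤ 0.0540, so R_th ≤ R_L · ε/(1−ε) = 39.0 kΩ × 0.0540/0.9460 = 2.23 kΩ.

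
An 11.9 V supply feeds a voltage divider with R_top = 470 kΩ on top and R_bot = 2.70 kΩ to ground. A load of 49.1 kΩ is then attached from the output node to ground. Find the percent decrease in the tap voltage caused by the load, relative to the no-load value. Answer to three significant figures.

5.18 %

The divider's output (Thévenin) resistance is R_top‖R_bot = 2.685 kΩ.
Fractional drop under load = R_th/(R_th + R_L) = 2.685 / (2.685 + 49.1) = 0.05184.
So the output falls by 5.18 %.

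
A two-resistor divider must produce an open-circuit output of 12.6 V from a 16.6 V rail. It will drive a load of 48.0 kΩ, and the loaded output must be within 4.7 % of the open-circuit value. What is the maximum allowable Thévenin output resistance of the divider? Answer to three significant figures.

R_th ≤ 2.37 kΩ

Loading drop = R_th/(R_th + R_L) ≤ 0.0470, so R_th ≤ R_L · ε/(1−ε) = 48.0 kΩ × 0.0470/0.9530 = 2.37 kΩ.
(Any R1, R2 with R2/(R1+R2) = 0.759 and R1‖R2 ≤ 2.37 kΩ will meet the spec.)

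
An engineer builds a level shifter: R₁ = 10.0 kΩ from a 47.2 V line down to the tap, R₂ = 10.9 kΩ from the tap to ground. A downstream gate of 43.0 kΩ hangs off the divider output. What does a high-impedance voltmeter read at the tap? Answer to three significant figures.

V_out ≈ 22.0 V

The load sits in parallel with R₂: R₂‖R_L = (10.9 × 43.0) / (10.9 + 43.0) = 8.696 kΩ.
V_out = 47.2 × 8.696 / (10.0 + 8.696) = 47.2 × 8.696/18.70 = 22.0 V.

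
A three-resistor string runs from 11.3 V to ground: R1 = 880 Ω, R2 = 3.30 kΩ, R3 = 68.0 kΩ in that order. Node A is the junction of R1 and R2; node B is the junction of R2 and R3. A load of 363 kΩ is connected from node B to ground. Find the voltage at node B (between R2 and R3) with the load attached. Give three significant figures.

At node B, R3 is in parallel with the load: R3‖R_L = 57270 Ω.
Below node A the resistance is R2 + (R3‖R_L) = 60570 Ω, so V_A = 11.3 × 60570/61450 = 11.14 V.
Then V_B = V_A × (R3‖R_L)/(R2 + R3‖R_L) = 11.14 × 57270/60570 = 10.5 V.

V ≈ 10.5 V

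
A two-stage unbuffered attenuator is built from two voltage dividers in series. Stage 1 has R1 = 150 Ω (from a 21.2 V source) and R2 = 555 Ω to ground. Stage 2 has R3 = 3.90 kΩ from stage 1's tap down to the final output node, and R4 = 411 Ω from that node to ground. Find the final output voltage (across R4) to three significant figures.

V_out ≈ 1.55 V

Stage 2 presents R3+R4 = 4311 Ω as a load on stage 1's tap.
Stage 1's lower leg becomes R2‖(R3+R4) = 491.7 Ω, so V_mid = 21.2 × 491.7/641.7 = 16.24 V.
Stage 2 is itself unloaded: V_out = V_mid × R4/(R3+R4) = 16.24 × 411/4311 = 1.55 V.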